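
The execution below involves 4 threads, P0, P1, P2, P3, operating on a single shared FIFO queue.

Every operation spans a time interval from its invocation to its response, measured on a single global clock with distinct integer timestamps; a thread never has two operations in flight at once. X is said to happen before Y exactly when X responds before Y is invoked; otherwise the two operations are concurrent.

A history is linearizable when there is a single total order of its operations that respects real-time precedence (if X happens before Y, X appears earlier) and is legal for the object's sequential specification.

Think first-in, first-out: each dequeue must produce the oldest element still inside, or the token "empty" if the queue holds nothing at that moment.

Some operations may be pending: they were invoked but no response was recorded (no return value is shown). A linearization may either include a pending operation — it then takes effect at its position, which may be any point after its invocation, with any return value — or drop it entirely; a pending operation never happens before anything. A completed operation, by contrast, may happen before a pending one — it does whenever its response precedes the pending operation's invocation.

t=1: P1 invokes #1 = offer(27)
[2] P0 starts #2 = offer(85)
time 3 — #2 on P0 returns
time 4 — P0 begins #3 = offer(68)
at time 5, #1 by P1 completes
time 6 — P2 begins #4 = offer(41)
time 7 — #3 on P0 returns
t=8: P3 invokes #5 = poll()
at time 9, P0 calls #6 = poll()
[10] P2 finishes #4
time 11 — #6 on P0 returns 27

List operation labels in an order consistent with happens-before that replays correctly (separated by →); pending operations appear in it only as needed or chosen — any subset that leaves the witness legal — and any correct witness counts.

#1 → #2 → #3 → #4 → #6

1. #1 offer(27), leaving queue <27>
2. #2 offer(85), leaving queue <27,85>
3. #3 offer(68), leaving queue <27,85,68>
4. #4 offer(41), leaving queue <27,85,68,41>
5. #6 poll() → 27, leaving queue <85,68,41>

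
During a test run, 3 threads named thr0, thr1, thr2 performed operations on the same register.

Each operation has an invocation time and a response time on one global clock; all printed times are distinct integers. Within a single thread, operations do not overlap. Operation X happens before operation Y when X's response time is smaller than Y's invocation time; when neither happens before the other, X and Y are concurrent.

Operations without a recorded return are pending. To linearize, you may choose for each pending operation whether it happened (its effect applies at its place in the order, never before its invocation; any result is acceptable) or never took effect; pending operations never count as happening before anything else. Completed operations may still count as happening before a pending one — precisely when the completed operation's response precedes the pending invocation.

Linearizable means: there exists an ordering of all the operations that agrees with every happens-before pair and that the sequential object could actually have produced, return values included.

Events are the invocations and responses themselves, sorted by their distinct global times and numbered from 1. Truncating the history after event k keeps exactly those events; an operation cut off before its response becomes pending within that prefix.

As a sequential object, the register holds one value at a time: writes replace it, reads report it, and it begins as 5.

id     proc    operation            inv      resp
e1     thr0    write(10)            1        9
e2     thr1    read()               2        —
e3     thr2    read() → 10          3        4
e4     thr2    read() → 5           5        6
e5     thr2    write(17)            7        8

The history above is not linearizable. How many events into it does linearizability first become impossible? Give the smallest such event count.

a valid linearization of events 1..5 exists, for instance e1, e2, e3:
1. e1 write(10) (pending, included), leaving value 10
2. e2 read() (pending, included), leaving value 10
3. e3 read() → 10, leaving value 10
once event 6 joins (e4's response, time 6), exhaustive search finds no witness
completion choices over the 2 pending operations (e1, e2) were checked; none helps
for example e3, e4 (pending dropped) fails at step 1: e3 read() → 10 is not legal there

6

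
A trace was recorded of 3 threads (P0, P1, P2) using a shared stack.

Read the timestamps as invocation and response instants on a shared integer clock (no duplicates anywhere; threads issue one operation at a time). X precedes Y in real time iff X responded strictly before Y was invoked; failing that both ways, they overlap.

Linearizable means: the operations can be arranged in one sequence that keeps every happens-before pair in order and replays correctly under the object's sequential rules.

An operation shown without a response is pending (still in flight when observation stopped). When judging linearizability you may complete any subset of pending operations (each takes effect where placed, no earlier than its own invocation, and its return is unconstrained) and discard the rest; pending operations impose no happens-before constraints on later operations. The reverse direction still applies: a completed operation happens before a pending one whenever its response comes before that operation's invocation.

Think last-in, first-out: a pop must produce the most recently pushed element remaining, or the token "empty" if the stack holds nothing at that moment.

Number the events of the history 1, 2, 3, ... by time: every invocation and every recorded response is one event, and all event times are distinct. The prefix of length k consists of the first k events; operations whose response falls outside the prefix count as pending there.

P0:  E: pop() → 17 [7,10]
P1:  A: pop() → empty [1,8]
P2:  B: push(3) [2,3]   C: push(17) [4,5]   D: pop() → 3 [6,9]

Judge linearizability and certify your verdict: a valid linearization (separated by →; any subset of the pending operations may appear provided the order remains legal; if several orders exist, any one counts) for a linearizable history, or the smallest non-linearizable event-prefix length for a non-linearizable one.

step 1: A pop() → empty — stack <>
step 2: B push(3) — stack <3>
step 3: C push(17) — stack <3,17>
step 4: E pop() → 17 — stack <3>
step 5: D pop() → 3 — stack <>

linearizable — witness: A → B → C → E → D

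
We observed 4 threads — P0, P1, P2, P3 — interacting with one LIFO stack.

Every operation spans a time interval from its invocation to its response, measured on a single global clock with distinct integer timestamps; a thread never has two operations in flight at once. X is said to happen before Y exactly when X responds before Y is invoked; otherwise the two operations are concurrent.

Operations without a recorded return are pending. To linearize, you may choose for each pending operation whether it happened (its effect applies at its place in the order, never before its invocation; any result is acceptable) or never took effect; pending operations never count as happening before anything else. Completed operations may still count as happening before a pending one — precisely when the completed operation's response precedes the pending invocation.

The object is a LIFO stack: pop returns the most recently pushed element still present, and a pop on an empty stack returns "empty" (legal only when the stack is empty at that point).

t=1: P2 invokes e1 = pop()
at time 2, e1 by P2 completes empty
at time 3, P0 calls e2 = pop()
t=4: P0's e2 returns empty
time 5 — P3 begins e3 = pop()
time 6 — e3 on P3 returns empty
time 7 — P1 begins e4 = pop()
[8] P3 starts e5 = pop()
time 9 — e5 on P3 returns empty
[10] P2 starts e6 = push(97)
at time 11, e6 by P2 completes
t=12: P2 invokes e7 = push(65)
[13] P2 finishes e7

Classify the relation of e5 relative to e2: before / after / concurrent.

e5 spans [8,9], e2 spans [3,4]
resp(e2)=4 < inv(e5)=8

after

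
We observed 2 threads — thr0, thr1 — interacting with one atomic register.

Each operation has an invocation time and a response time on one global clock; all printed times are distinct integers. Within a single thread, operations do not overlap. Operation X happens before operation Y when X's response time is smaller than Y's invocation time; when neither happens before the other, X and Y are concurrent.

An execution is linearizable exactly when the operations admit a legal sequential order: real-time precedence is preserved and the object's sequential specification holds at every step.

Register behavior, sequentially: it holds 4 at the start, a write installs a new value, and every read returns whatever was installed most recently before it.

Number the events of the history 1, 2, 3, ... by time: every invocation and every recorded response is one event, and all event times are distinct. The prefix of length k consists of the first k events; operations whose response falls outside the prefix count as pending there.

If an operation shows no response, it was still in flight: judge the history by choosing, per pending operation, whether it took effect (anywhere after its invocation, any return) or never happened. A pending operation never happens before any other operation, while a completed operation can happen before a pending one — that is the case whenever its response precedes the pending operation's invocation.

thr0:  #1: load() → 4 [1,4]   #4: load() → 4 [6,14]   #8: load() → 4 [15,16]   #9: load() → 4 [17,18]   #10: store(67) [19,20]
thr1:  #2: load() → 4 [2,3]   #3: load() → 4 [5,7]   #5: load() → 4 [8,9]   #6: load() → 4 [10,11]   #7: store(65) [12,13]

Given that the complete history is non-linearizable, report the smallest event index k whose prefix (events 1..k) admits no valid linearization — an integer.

events 1..15 are linearizable; a witness order is #1, #2, #3, #4, #5, #6, #7:
step 1: #1 load() → 4 — value 4
step 2: #2 load() → 4 — value 4
step 3: #3 load() → 4 — value 4
step 4: #4 load() → 4 — value 4
step 5: #5 load() → 4 — value 4
step 6: #6 load() → 4 — value 4
step 7: #7 store(65) — value 65
adding event 16 (#8 responds at 16) leaves no legal real-time order
one such order, #1, #2, #3, #4, #5, #6, #7, #8, breaks at step 8 where #8 load() → 4 is illegal
one such order, #1, #2, #3, #5, #4, #6, #7, #8, breaks at step 8 where #8 load() → 4 is illegal

16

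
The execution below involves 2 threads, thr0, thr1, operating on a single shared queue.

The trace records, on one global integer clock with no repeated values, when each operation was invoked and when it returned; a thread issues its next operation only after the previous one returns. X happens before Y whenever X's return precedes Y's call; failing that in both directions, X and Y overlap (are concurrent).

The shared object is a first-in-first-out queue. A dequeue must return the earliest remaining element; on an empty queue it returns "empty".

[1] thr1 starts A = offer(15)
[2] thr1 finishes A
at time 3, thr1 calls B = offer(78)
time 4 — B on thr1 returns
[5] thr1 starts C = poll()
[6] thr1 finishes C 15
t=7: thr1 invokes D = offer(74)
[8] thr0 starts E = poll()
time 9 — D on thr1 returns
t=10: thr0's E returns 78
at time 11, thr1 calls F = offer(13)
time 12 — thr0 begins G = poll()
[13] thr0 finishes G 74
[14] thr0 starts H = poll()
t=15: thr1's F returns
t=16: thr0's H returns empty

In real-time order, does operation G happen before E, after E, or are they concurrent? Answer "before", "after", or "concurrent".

G spans [12,13], E spans [8,10]
resp(E)=10 < inv(G)=12

after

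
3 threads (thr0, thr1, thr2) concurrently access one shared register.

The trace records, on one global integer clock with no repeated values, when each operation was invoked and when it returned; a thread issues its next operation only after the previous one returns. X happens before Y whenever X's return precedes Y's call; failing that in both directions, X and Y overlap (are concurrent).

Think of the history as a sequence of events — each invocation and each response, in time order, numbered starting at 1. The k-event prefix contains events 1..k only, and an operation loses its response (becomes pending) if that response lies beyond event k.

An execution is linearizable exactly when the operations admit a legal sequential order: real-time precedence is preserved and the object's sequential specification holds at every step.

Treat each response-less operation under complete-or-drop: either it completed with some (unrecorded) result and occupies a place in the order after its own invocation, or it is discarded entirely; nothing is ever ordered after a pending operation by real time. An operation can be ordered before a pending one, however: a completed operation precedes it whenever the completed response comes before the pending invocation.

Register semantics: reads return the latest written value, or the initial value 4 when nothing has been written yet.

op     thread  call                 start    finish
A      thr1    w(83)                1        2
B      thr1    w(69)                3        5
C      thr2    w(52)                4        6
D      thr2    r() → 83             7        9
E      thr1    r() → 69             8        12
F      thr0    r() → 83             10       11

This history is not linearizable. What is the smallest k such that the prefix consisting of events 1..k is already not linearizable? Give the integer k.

9

events 1..8 are still linearizable — one witness is A, B, C:
after step 1 (A w(83)): value 83
after step 2 (B w(69)): value 69
after step 3 (C w(52)): value 52
with event 9 included (D responding at time 9), all real-time-consistent orders fail
completion choices over the 1 pending operation (E) were checked; none helps
for example A, B, C, D (pending dropped) fails at step 4: D r() → 83 is not legal there
for example A, C, B, D (pending dropped) fails at step 4: D r() → 83 is not legal there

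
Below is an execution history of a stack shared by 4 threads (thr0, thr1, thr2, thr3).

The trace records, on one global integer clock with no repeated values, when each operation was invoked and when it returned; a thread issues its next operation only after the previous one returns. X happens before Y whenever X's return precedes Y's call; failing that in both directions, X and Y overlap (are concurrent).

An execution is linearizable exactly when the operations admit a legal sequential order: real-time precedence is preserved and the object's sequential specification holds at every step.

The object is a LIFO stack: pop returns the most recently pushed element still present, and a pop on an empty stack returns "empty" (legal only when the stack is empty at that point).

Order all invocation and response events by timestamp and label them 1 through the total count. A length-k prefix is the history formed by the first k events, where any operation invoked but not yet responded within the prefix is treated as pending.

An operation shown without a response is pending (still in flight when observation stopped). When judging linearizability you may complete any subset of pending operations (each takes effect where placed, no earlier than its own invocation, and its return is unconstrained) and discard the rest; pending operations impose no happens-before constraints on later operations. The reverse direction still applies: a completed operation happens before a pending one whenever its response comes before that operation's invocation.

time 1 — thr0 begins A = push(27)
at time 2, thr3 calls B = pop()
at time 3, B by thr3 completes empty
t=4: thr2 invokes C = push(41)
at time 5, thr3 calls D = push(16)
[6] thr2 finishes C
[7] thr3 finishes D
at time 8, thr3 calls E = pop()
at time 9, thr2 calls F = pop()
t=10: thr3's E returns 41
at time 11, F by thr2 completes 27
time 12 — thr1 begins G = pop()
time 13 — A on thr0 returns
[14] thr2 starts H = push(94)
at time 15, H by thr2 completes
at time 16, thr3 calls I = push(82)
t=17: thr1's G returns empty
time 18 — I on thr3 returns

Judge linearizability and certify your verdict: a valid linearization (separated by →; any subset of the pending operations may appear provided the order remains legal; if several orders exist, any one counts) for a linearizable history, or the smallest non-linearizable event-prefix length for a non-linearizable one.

already the first 17 events (up to G's response at time 17) admit no linearization; the first 16 still do
52 orders of the 8 completed stack ops respect real time; none is legal
no completion choice of the 1 pending operation (I) rescues it — every subset was tried
sample order A, B, C, D, E, F, G, H (pending dropped) stalls at step 2 — B pop() → empty has no legal effect
sample order A, B, C, D, E, F, H, G (pending dropped) stalls at step 2 — B pop() → empty has no legal effect

not linearizable — minimal violating prefix: 17 events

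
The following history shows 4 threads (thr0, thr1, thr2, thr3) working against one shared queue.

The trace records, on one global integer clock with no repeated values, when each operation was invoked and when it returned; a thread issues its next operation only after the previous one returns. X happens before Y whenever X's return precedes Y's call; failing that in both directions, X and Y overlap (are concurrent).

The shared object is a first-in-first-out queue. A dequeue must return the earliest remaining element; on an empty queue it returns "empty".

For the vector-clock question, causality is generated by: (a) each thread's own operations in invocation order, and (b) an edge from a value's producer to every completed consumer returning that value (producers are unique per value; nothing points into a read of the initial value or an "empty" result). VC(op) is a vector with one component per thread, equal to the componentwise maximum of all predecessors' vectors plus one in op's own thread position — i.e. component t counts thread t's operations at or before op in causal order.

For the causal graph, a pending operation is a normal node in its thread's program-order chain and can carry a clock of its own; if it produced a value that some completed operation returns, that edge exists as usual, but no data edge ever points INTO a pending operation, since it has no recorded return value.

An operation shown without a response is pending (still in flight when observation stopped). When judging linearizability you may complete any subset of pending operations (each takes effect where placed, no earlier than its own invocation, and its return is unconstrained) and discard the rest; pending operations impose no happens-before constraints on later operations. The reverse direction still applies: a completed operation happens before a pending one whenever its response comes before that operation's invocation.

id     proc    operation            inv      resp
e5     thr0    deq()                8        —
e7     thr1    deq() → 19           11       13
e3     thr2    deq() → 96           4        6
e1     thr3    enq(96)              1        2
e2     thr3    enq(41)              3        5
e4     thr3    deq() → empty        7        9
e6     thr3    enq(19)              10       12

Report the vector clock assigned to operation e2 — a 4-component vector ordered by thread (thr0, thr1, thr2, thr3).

e1 (invocation 1): nothing precedes it; thr3's component alone gives (0, 0, 0, 1)
e5 (invocation 8): nothing precedes it; thr0's component alone gives (1, 0, 0, 0)
VC(e2, invoked at 3): max of VC(e1)=(0, 0, 0, 1), then +1 on thread thr3 → (0, 0, 0, 2)
VC(e3, invoked at 4): max of VC(e1)=(0, 0, 0, 1), then +1 on thread thr2 → (0, 0, 1, 1)
VC(e4, invoked at 7): max of VC(e2)=(0, 0, 0, 2), then +1 on thread thr3 → (0, 0, 0, 3)
VC(e6, invoked at 10): max of VC(e4)=(0, 0, 0, 3), then +1 on thread thr3 → (0, 0, 0, 4)
VC(e7, invoked at 11): max of VC(e6)=(0, 0, 0, 4), then +1 on thread thr1 → (0, 1, 0, 4)
target: VC(e2) = (0, 0, 0, 2)

(0, 0, 0, 2)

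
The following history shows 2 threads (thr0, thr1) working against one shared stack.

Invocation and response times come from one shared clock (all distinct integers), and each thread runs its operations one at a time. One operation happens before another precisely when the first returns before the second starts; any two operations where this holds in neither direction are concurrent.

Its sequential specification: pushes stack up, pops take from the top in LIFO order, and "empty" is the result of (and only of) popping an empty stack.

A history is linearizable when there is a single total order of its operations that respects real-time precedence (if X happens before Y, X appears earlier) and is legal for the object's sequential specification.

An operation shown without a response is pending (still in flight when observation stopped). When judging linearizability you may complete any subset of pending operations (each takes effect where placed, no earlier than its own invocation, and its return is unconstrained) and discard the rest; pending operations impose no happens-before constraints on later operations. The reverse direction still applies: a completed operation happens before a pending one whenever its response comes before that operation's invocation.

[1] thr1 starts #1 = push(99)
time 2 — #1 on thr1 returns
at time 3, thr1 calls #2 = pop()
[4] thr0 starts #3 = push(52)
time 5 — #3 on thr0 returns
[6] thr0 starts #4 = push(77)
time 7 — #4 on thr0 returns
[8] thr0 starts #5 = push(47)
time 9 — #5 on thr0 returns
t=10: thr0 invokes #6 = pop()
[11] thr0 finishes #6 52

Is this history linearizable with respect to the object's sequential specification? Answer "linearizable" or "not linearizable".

already the first 11 events (up to #6's response at time 11) admit no linearization; the first 10 still do
the sole real-time-consistent order of 5 completed operations fails the stack replay
no escape via the 1 pending operation (#2): every completion choice fails
sample order #1, #3, #4, #5, #6 (pending dropped) stalls at step 5 — #6 pop() → 52 has no legal effect

not linearizable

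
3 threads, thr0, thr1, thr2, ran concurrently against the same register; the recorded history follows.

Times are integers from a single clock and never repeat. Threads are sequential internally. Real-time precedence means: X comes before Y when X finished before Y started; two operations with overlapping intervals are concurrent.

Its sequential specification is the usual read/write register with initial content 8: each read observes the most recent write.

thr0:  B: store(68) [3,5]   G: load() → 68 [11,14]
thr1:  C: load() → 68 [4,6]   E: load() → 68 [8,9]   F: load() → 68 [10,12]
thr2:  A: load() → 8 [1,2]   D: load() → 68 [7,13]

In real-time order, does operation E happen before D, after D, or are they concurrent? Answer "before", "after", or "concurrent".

E spans [8,9], D spans [7,13]
the intervals overlap in both directions

concurrent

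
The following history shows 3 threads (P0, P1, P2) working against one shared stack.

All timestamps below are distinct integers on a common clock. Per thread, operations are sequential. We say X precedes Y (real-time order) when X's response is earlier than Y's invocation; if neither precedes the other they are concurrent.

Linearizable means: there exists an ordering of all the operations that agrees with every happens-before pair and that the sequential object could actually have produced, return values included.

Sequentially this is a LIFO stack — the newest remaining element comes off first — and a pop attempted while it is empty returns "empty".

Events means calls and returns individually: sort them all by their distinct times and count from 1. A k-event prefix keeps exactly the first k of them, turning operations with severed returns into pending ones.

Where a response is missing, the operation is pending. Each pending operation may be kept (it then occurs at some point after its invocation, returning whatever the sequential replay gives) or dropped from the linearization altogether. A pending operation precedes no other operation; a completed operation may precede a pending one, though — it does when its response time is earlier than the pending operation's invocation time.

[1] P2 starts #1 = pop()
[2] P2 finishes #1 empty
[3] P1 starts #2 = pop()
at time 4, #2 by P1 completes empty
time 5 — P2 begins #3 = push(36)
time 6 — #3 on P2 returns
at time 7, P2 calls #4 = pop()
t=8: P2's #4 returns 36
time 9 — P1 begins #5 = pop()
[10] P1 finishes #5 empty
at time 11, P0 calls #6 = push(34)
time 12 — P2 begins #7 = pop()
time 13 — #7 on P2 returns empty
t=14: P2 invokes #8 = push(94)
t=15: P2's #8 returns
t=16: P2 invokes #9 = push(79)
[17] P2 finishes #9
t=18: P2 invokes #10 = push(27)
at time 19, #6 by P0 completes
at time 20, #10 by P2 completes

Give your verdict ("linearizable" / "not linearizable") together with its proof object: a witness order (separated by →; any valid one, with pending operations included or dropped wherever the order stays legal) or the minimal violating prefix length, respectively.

step 1: #1 pop() → empty — stack <>
step 2: #2 pop() → empty — stack <>
step 3: #3 push(36) — stack <36>
step 4: #4 pop() → 36 — stack <>
step 5: #5 pop() → empty — stack <>
step 6: #7 pop() → empty — stack <>
step 7: #6 push(34) — stack <34>
step 8: #8 push(94) — stack <34,94>
step 9: #9 push(79) — stack <34,94,79>
step 10: #10 push(27) — stack <34,94,79,27>

linearizable — witness: #1 → #2 → #3 → #4 → #5 → #7 → #6 → #8 → #9 → #10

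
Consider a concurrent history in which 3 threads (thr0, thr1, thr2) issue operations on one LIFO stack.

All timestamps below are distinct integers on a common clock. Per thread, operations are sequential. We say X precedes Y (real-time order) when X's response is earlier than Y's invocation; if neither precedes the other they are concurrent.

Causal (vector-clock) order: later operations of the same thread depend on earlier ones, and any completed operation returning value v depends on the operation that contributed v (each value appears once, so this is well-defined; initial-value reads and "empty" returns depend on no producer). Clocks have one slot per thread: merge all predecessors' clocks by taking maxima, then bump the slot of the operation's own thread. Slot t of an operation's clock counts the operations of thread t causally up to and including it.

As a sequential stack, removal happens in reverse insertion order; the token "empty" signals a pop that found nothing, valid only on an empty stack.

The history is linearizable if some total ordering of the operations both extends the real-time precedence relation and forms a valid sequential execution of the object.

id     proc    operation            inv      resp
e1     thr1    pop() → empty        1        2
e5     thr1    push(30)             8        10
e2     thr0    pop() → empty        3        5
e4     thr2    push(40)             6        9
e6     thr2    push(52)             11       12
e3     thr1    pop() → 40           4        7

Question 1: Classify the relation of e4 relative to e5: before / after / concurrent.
e4 spans [6,9], e5 spans [8,10]
the intervals overlap in both directions

concurrent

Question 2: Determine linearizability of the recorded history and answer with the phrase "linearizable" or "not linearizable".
witness order: e1, e2, e4, e3, e5, e6
step 1: e1 pop() → empty — stack <>
step 2: e2 pop() → empty — stack <>
step 3: e4 push(40) — stack <40>
step 4: e3 pop() → 40 — stack <>
step 5: e5 push(30) — stack <30>
step 6: e6 push(52) — stack <30,52>

linearizable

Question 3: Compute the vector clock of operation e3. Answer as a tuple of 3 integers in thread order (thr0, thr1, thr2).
VC(e4, invoked at 6): no causal predecessors; +1 on thr2 → (0, 0, 1)
VC(e1, invoked at 1): no causal predecessors; +1 on thr1 → (0, 1, 0)
VC(e2, invoked at 3): no causal predecessors; +1 on thr0 → (1, 0, 0)
invoked at 11, e6 merges VC(e4)=(0, 0, 1) and bumps thr2's slot → (0, 0, 2)
invoked at 4, e3 merges VC(e1)=(0, 1, 0), VC(e4)=(0, 0, 1) and bumps thr1's slot → (0, 2, 1)
invoked at 8, e5 merges VC(e3)=(0, 2, 1) and bumps thr1's slot → (0, 3, 1)
target: VC(e3) = (0, 2, 1)

(0, 2, 1)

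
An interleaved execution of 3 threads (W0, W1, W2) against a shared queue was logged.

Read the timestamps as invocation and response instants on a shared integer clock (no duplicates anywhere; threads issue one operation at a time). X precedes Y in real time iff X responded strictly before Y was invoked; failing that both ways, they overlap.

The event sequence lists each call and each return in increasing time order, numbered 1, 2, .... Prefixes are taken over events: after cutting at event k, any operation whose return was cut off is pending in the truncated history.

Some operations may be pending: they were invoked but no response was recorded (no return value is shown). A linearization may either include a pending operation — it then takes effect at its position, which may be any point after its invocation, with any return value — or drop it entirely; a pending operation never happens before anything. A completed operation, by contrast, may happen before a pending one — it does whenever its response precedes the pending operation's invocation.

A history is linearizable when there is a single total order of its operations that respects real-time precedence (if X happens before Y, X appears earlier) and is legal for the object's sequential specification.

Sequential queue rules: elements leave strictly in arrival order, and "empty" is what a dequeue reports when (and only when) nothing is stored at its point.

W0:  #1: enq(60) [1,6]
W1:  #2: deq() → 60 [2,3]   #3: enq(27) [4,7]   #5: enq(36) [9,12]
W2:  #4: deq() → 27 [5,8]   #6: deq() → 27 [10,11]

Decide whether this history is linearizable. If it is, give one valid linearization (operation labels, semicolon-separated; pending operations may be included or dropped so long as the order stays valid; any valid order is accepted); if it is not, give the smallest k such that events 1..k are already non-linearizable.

cut after 10 events: linearizable; cut after 11 events (#6 responds, time 11): not linearizable
real-time-consistent orders of the 5 completed operations: 8 — all fail the queue replay
completion choices over the 1 pending operation (#5) were checked; none helps
take #1, #2, #3, #4, #6 (pending dropped): step 5 already fails, because #6 deq() → 27 cannot occur there
take #1, #2, #4, #3, #6 (pending dropped): step 3 already fails, because #4 deq() → 27 cannot occur there

not linearizable — minimal violating prefix: 11 events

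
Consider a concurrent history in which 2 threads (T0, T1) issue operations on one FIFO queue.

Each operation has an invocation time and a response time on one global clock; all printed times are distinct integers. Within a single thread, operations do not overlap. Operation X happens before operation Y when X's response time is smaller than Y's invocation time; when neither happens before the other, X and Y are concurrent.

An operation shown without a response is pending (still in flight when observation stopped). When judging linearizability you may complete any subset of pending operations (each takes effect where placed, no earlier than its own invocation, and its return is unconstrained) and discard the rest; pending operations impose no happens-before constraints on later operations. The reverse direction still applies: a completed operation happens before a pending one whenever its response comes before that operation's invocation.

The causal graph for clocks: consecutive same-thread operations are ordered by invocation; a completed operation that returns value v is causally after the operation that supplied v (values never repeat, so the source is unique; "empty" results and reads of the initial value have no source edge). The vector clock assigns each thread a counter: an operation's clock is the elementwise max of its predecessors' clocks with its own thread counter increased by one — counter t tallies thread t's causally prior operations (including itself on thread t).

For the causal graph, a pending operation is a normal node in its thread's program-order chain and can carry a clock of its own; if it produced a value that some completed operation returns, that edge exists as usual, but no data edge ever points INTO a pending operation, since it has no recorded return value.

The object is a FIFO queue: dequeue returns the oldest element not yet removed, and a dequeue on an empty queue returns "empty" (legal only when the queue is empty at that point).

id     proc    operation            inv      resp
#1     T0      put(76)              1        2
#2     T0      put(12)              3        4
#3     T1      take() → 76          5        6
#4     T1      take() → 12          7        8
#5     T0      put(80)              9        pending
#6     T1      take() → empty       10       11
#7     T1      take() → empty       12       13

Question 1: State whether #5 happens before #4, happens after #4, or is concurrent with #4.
#5 spans [9,…), #4 spans [7,8]
resp(#4)=8 < inv(#5)=9

after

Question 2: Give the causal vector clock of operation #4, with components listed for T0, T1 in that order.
root op #1, invoked 1: fresh clock plus T0's own tick → (1, 0)
VC(#3, invoked at 5): max of VC(#1)=(1, 0), then +1 on thread T1 → (1, 1)
VC(#2, invoked at 3): max of VC(#1)=(1, 0), then +1 on thread T0 → (2, 0)
VC(#5, invoked at 9): max of VC(#2)=(2, 0), then +1 on thread T0 → (3, 0)
VC(#4, invoked at 7): max of VC(#2)=(2, 0), VC(#3)=(1, 1), then +1 on thread T1 → (2, 2)
VC(#6, invoked at 10): max of VC(#4)=(2, 2), then +1 on thread T1 → (2, 3)
VC(#7, invoked at 12): max of VC(#6)=(2, 3), then +1 on thread T1 → (2, 4)
target: VC(#4) = (2, 2)

(2, 2)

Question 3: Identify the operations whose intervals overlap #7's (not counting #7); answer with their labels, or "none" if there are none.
#7 spans [12,13]: anything still running between times 12 and 13 counts as concurrent
#1 [1,2]: before
#2 [3,4]: before
#3 [5,6]: before
#4 [7,8]: before
#5 [9,…): concurrent
#6 [10,11]: before

#5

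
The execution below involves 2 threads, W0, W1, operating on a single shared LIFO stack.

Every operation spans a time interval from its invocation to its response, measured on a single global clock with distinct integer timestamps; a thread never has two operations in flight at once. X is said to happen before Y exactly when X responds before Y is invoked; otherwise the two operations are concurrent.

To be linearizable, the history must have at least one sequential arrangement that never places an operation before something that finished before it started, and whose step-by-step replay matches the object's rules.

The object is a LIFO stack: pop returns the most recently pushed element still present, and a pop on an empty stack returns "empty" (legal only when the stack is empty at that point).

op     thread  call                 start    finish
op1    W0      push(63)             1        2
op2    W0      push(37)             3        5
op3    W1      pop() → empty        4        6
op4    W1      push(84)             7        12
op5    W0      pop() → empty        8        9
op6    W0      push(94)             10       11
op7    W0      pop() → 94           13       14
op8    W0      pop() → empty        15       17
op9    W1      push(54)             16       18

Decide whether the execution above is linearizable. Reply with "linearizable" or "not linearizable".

cut after 5 events: linearizable; cut after 6 events (op3 responds, time 6): not linearizable
real-time-consistent orders of the 3 completed operations: 2 — all fail the LIFO stack replay
sample order op1, op2, op3 stalls at step 3 — op3 pop() → empty has no legal effect
sample order op1, op3, op2 stalls at step 2 — op3 pop() → empty has no legal effect

not linearizable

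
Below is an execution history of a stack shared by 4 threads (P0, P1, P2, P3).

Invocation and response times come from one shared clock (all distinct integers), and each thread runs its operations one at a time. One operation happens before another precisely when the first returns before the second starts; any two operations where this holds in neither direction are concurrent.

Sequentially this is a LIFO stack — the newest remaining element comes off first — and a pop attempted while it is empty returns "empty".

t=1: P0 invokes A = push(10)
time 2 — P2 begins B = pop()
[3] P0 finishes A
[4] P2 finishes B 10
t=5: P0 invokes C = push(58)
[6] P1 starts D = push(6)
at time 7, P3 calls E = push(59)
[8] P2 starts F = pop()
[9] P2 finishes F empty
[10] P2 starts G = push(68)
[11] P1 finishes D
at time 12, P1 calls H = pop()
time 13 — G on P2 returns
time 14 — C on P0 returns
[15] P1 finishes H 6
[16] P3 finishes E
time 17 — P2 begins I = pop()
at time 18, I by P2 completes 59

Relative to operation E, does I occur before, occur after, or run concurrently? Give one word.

after

I spans [17,18], E spans [7,16]
resp(E)=16 < inv(I)=17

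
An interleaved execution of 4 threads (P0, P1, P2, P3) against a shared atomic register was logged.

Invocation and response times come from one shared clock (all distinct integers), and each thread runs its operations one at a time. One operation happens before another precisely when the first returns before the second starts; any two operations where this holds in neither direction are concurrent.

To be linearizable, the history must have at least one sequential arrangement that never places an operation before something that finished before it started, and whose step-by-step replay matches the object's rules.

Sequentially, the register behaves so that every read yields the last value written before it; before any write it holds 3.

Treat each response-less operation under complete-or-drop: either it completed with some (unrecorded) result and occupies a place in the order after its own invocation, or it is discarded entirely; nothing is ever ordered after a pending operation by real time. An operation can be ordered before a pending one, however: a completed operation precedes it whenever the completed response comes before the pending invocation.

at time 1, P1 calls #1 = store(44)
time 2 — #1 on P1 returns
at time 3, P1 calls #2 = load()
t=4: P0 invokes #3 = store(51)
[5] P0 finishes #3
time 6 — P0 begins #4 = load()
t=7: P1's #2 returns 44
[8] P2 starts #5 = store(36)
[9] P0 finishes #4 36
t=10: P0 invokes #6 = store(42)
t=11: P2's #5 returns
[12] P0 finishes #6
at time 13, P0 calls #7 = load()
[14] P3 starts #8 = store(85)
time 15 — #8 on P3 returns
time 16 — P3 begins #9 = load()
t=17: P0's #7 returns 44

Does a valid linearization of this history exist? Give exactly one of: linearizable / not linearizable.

through event 16 a valid linearization exists; event 17 (#7 responding at time 17) ends that
checked exhaustively: 16 real-time-consistent orders of 8 completed operations, zero legal atomic register replays
include/drop combinations of the 1 pending operation (#9) were all tried; none helps
e.g. #1, #2, #3, #4, #5, #6, #7, #8 (pending dropped): illegal at step 4, since #4 load() → 36 cannot apply there
e.g. #1, #2, #3, #4, #5, #6, #8, #7 (pending dropped): illegal at step 4, since #4 load() → 36 cannot apply there

not linearizable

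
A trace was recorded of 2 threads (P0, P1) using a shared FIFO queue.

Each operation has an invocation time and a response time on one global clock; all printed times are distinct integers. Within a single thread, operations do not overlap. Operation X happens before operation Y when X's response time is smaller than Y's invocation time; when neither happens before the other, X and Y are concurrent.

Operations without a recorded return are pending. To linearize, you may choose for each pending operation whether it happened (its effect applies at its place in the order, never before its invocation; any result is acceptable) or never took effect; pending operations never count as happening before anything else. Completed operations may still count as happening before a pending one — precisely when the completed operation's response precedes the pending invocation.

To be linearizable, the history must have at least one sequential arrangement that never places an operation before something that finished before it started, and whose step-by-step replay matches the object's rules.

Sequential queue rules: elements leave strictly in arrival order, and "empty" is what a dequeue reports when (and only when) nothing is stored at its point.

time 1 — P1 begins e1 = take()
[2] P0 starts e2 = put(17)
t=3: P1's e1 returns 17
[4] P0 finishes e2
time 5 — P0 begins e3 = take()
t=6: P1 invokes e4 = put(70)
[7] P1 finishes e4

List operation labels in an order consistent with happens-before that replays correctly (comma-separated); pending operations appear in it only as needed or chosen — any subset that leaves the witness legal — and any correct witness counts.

1. e2 put(17), leaving queue <17>
2. e1 take() → 17, leaving queue <>
3. e3 take() (pending, included), leaving queue <>
4. e4 put(70), leaving queue <70>

e2, e1, e3, e4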